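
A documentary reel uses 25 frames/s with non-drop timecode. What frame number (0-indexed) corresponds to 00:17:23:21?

Total seconds to the label: (0 × 3600 + 17 × 60 + 23) = 1043.
Frame index = 1043 × 25 + 21 = 26096.

frame 26096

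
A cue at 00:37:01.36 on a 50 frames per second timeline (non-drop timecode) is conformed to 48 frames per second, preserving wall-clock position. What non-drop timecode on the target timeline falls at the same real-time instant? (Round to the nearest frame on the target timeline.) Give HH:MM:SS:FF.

00:37:01:35

Source frame index: (0×3600 + 37×60 + 1) × 50 + 36 = 111086.
Real time: 111086 / (50) = 55543/25 s.
Target frame: (55543/25) × (48) = 2666064/25 ≈ 106642.560 → 106643.
At 48 labels/s: frame 106643 → 00:37:01:35.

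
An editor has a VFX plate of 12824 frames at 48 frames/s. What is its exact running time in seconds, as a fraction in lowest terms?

Running time = 12824 ÷ (48) = 12824 × 1/48 = 1603/6 s.

1603/6 seconds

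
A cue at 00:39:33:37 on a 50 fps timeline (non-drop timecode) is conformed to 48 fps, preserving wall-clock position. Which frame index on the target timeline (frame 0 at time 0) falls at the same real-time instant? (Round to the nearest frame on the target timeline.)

Source frame index: (0×3600 + 39×60 + 33) × 50 + 37 = 118687.
Real time: 118687 / (50) = 118687/50 s.
Target frame: (118687/50) × (48) = 2848488/25 ≈ 113939.520 → 113940.

frame 113940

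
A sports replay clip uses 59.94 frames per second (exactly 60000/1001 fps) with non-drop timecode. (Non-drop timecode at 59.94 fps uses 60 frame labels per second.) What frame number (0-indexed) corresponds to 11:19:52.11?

frame 2447531

Total seconds to the label: (11 × 3600 + 19 × 60 + 52) = 40792.
Frame index = 40792 × 60 + 11 = 2447531.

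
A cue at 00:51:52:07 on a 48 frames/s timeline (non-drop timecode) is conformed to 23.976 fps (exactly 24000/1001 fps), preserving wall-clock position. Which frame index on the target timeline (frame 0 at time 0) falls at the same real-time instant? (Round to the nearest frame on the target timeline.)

frame 74617

Source frame index: (0×3600 + 51×60 + 52) × 48 + 7 = 149383.
Real time: 149383 / (48) = 149383/48 s.
Target frame: (149383/48) × (24000/1001) = 5745500/77 ≈ 74616.883 → 74617.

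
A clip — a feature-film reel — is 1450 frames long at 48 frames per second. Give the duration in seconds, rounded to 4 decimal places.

Running time = 1450 × 1/48 = 725/24 s ≈ 30.2083 s.

30.2083 seconds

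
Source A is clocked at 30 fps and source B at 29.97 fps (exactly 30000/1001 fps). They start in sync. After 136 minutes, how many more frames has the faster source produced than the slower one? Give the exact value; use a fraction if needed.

136 min = 8160 s.
A emits 30 × 8160 = 244800 frames; B emits 30000/1001 × 8160 = 244800000/1001.
Difference = 244800/1001 frames (≈ 244.5554); B is behind A.

244800/1001 frames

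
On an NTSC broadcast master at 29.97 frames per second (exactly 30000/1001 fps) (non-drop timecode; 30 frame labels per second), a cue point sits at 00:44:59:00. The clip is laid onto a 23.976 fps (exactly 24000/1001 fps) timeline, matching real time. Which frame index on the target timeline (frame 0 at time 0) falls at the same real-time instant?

Source frame index: (0×3600 + 44×60 + 59) × 30 + 0 = 80970.
Real time: 80970 / (30000/1001) = 2701699/1000 s.
Target frame: (2701699/1000) × (24000/1001) = 64776.

frame 64776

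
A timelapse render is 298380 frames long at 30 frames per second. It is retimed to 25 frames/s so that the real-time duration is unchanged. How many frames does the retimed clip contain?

248650 frames

Target frames = source frames × (target rate / source rate) = 298380 × (25)/(30) = 298380 × 5/6 = 248650.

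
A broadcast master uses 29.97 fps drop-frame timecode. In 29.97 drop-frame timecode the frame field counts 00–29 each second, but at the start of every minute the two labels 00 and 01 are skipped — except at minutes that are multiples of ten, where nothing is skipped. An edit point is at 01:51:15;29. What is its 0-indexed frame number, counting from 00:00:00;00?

As if non-drop at 30 labels/s: (1 × 3600 + 51 × 60 + 15) × 30 + 29 = 200279.
Minute boundaries passed: 111; those not divisible by 10: 111 − 11 = 100; dropped labels = 2 × 100 = 200.
Actual frame index = 200279 − 200 = 200079.

200079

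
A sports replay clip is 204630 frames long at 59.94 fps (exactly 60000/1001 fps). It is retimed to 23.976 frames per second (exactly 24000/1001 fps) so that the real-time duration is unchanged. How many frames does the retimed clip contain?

Target frames = source frames × (target rate / source rate) = 204630 × (24000/1001)/(60000/1001) = 204630 × 2/5 = 81852.

81852 frames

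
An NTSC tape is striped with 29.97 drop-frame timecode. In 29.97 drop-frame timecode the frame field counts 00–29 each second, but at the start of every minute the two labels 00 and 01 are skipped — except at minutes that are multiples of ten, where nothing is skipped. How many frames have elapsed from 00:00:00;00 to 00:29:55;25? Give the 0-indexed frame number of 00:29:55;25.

Complete 10-minute blocks: 2, each 17982 frames → 35964.
Remaining 9 whole minutes in the current block: 1800 + 8 × 1798 = 16184 frames.
Within the current minute: 55 × 30 + 25 − 2 = 1673 (labels ;00/;01 skipped at this minute). Total = 35964 + 16184 + 1673 = 53821.

53821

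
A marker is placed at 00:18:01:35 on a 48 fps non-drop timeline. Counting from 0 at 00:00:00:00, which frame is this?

Total seconds to the label: (0 × 3600 + 18 × 60 + 1) = 1081.
Frame index = 1081 × 48 + 35 = 51923.

frame 51923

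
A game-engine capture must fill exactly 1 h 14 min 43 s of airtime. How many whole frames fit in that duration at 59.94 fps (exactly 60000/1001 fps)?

268711 frames

1 h 14 min 43 s = 4483 s.
Frames = 4483 × 60000/1001 = 268980000/1001 ≈ 268711.2887.
Complete frames: 268711.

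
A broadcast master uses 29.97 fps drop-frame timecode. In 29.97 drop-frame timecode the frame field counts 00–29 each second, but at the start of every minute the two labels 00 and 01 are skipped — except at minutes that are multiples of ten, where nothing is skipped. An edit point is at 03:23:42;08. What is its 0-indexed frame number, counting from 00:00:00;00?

Complete 10-minute blocks: 20, each 17982 frames → 359640.
Remaining 3 whole minutes in the current block: 1800 + 2 × 1798 = 5396 frames.
Within the current minute: 42 × 30 + 8 − 2 = 1266 (labels ;00/;01 skipped at this minute). Total = 359640 + 5396 + 1266 = 366302.

366302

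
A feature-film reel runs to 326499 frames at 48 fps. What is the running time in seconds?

6802.0625 seconds

Running time = 326499 / (48) = 6802.0625 s.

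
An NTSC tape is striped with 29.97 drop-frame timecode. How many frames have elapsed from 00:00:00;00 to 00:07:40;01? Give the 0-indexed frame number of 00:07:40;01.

13787

As if non-drop at 30 labels/s: (0 × 3600 + 7 × 60 + 40) × 30 + 1 = 13801.
Minute boundaries passed: 7; those not divisible by 10: 7 − 0 = 7; dropped labels = 2 × 7 = 14.
Actual frame index = 13801 − 14 = 13787.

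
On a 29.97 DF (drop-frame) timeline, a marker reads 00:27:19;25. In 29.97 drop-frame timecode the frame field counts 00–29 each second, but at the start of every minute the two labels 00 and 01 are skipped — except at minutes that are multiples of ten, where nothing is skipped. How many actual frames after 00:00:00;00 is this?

49145

Complete 10-minute blocks: 2, each 17982 frames → 35964.
Remaining 7 whole minutes in the current block: 1800 + 6 × 1798 = 12588 frames.
Within the current minute: 19 × 30 + 25 − 2 = 593 (labels ;00/;01 skipped at this minute). Total = 35964 + 12588 + 593 = 49145.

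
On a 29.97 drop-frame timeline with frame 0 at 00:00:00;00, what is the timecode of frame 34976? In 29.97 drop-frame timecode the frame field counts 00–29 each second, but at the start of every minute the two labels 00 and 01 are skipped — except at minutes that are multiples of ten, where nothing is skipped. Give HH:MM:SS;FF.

00:19:27;02

Each 10-minute DF block holds 10 × 60 × 30 − 9 × 2 = 17982 frames. 34976 ÷ 17982 → 1 full block, remainder 16994.
Within the partial block the first minute is 1800 frames and each further minute 1798, so 9 further minute boundaries passed. Total skipped labels = 18 × 1 + 2 × 9 = 36.
Non-drop label index = 34976 + 36 = 35012; at 30 labels/s that is 00:19:27:02, i.e. DF 00:19:27;02.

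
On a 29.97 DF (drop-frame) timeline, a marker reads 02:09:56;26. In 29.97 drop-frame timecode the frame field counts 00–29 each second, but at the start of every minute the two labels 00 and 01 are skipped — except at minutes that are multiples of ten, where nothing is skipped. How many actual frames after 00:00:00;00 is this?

As if non-drop at 30 labels/s: (2 × 3600 + 9 × 60 + 56) × 30 + 26 = 233906.
Minute boundaries passed: 129; those not divisible by 10: 129 − 12 = 117; dropped labels = 2 × 117 = 234.
Actual frame index = 233906 − 234 = 233672.

233672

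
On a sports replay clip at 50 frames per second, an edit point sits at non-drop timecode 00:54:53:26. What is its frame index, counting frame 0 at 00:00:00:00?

frame 164676

Total seconds to the label: (0 × 3600 + 54 × 60 + 53) = 3293.
Frame index = 3293 × 50 + 26 = 164676.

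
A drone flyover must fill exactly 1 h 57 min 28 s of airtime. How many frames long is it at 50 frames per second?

1 h 57 min 28 s = 7048 s.
Frames = 7048 × 50 = 352400.

352400 frames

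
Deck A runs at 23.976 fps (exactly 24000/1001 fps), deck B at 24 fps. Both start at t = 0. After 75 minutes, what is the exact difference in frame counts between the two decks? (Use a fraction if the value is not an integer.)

108000/1001 frames

75 min = 4500 s.
A emits 24000/1001 × 4500 = 108000000/1001 frames; B emits 24 × 4500 = 108000.
Difference = 108000/1001 frames (≈ 107.8921); B is ahead of A.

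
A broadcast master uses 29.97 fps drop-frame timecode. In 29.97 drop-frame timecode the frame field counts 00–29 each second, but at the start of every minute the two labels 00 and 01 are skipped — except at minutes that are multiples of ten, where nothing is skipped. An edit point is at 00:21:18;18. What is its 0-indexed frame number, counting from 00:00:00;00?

38320

Complete 10-minute blocks: 2, each 17982 frames → 35964.
Remaining 1 whole minute in the current block: 1800 + 0 × 1798 = 1800 frames.
Within the current minute: 18 × 30 + 18 − 2 = 556 (labels ;00/;01 skipped at this minute). Total = 35964 + 1800 + 556 = 38320.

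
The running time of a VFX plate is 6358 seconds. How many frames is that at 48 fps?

Frames = 6358 × 48 = 305184.

305184 frames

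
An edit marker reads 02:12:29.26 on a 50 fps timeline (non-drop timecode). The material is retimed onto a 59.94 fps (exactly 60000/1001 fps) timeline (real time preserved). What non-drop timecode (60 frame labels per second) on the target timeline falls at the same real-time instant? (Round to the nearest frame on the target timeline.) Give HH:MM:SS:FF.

02:12:21:35

Source frame index: (2×3600 + 12×60 + 29) × 50 + 26 = 397476.
Real time: 397476 / (50) = 198738/25 s.
Target frame: (198738/25) × (60000/1001) = 476971200/1001 ≈ 476494.705 → 476495.
At 60 labels/s: frame 476495 → 02:12:21:35.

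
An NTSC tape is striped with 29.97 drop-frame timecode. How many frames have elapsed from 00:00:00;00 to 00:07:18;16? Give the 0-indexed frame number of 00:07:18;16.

As if non-drop at 30 labels/s: (0 × 3600 + 7 × 60 + 18) × 30 + 16 = 13156.
Minute boundaries passed: 7; those not divisible by 10: 7 − 0 = 7; dropped labels = 2 × 7 = 14.
Actual frame index = 13156 − 14 = 13142.

13142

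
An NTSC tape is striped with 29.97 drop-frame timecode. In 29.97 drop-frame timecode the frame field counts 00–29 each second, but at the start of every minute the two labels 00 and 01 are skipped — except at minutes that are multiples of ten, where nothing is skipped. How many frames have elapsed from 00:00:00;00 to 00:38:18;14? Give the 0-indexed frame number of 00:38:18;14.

Complete 10-minute blocks: 3, each 17982 frames → 53946.
Remaining 8 whole minutes in the current block: 1800 + 7 × 1798 = 14386 frames.
Within the current minute: 18 × 30 + 14 − 2 = 552 (labels ;00/;01 skipped at this minute). Total = 53946 + 14386 + 552 = 68884.

68884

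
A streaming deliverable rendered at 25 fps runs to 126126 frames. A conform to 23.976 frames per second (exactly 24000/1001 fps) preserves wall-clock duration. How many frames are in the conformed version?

Target frames = source frames × (target rate / source rate) = 126126 × (24000/1001)/(25) = 126126 × 960/1001 = 120960.

120960 frames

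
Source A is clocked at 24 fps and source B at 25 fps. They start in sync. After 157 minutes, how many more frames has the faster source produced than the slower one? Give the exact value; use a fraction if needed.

157 min = 9420 s.
A emits 24 × 9420 = 226080 frames; B emits 25 × 9420 = 235500.
Difference = 9420 frames; B is ahead of A.

9420 frames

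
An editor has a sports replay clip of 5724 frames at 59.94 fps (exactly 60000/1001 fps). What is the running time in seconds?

Running time = 5724 / (60000/1001) = 95.4954 s.

95.4954 seconds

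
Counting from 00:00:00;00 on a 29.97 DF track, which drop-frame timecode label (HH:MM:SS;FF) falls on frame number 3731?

00:02:04;15

Each 10-minute DF block holds 10 × 60 × 30 − 9 × 2 = 17982 frames. 3731 ÷ 17982 → 0 full blocks, remainder 3731.
Within the partial block the first minute is 1800 frames and each further minute 1798, so 2 further minute boundaries passed. Total skipped labels = 18 × 0 + 2 × 2 = 4.
Non-drop label index = 3731 + 4 = 3735; at 30 labels/s that is 00:02:04:15, i.e. DF 00:02:04;15.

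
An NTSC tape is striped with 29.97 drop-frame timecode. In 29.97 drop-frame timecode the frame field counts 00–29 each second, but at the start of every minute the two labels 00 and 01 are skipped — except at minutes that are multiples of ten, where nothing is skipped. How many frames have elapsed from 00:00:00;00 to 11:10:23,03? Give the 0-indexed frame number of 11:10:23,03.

As if non-drop at 30 labels/s: (11 × 3600 + 10 × 60 + 23) × 30 + 3 = 1206693.
Minute boundaries passed: 670; those not divisible by 10: 670 − 67 = 603; dropped labels = 2 × 603 = 1206.
Actual frame index = 1206693 − 1206 = 1205487.

1205487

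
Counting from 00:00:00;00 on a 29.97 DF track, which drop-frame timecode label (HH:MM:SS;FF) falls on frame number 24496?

00:13:37;10

Ten DF minutes hold 17982 frames, so frame 24496 lies in block 1 (frames 17982–35963) with 6514 frames into that block.
The block's first minute is 1800 frames and the rest 1798 each; 6514 frames reaches minute 3, so 1 × 18 + 3 × 2 = 24 labels have been skipped so far.
Adding those back, label number 24496 + 24 = 24520 at 30 labels/s is 817 s + 10 f = 0 h 13 min 37 s frame 10, i.e. 00:13:37;10.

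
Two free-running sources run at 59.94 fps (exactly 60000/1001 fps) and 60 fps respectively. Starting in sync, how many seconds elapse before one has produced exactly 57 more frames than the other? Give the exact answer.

The gap grows by |60 − 60000/1001| = 60/1001 frames per second.
Time for a 57-frame gap: 57 ÷ (60/1001) = 950.95 s.

950.95 seconds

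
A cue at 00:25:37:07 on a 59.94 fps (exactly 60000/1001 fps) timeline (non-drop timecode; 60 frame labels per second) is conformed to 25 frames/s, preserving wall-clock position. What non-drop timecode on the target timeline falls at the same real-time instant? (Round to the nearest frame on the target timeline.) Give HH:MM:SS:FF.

Source frame index: (0×3600 + 25×60 + 37) × 60 + 7 = 92227.
Real time: 92227 / (60000/1001) = 92319227/60000 s.
Target frame: (92319227/60000) × (25) = 92319227/2400 ≈ 38466.345 → 38466.
At 25 labels/s: frame 38466 → 00:25:38:16.

00:25:38:16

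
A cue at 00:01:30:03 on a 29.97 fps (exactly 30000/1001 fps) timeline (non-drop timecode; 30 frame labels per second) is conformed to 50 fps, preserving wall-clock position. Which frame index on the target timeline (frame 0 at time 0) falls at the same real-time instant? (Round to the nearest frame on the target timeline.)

Source frame index: (0×3600 + 1×60 + 30) × 30 + 3 = 2703.
Real time: 2703 / (30000/1001) = 901901/10000 s.
Target frame: (901901/10000) × (50) = 901901/200 ≈ 4509.505 → 4510.

frame 4510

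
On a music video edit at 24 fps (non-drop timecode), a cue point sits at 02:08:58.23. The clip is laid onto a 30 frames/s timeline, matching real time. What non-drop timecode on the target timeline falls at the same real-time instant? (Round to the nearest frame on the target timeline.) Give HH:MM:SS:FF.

02:08:58:29

Source frame index: (2×3600 + 8×60 + 58) × 24 + 23 = 185735.
Real time: 185735 / (24) = 185735/24 s.
Target frame: (185735/24) × (30) = 928675/4 ≈ 232168.750 → 232169.
At 30 labels/s: frame 232169 → 02:08:58:29.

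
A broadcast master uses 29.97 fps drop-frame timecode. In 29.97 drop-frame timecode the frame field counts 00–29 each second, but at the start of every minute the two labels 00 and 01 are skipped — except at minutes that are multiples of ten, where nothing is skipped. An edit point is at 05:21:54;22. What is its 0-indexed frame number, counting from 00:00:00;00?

578864

As if non-drop at 30 labels/s: (5 × 3600 + 21 × 60 + 54) × 30 + 22 = 579442.
Minute boundaries passed: 321; those not divisible by 10: 321 − 32 = 289; dropped labels = 2 × 289 = 578.
Actual frame index = 579442 − 578 = 578864.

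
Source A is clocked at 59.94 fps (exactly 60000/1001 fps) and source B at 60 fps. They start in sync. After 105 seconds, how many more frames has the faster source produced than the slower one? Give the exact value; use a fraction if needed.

900/143 frames

A emits 60000/1001 × 105 = 900000/143 frames; B emits 60 × 105 = 6300.
Difference = 900/143 frames (≈ 6.2937); B is ahead of A.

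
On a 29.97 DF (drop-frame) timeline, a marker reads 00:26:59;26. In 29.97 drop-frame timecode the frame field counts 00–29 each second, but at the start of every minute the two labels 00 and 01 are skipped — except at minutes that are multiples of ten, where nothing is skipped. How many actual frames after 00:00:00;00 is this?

48548

As if non-drop at 30 labels/s: (0 × 3600 + 26 × 60 + 59) × 30 + 26 = 48596.
Minute boundaries passed: 26; those not divisible by 10: 26 − 2 = 24; dropped labels = 2 × 24 = 48.
Actual frame index = 48596 − 48 = 48548.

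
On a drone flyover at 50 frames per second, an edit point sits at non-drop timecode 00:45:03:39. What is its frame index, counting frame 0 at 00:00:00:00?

Total seconds to the label: (0 × 3600 + 45 × 60 + 3) = 2703.
Frame index = 2703 × 50 + 39 = 135189.

frame 135189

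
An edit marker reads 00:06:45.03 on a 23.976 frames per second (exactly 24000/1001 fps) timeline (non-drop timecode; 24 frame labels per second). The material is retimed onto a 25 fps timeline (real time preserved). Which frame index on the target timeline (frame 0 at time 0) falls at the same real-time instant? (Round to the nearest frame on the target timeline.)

Source frame index: (0×3600 + 6×60 + 45) × 24 + 3 = 9723.
Real time: 9723 / (24000/1001) = 3244241/8000 s.
Target frame: (3244241/8000) × (25) = 3244241/320 ≈ 10138.253 → 10138.

frame 10138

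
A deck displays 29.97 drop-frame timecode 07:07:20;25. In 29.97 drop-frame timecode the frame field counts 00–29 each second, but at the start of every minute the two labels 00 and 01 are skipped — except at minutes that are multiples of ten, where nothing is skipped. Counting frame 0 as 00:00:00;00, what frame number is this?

768455

As if non-drop at 30 labels/s: (7 × 3600 + 7 × 60 + 20) × 30 + 25 = 769225.
Minute boundaries passed: 427; those not divisible by 10: 427 − 42 = 385; dropped labels = 2 × 385 = 770.
Actual frame index = 769225 − 770 = 768455.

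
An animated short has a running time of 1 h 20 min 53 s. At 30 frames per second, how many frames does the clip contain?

1 h 20 min 53 s = 4853 s.
Frames = 4853 × 30 = 145590.

145590 frames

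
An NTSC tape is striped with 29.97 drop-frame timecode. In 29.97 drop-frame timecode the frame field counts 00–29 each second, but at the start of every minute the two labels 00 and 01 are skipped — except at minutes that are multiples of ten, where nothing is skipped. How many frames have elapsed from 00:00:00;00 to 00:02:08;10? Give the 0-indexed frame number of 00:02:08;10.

3846

Complete 10-minute blocks: 0, each 17982 frames → 0.
Remaining 2 whole minutes in the current block: 1800 + 1 × 1798 = 3598 frames.
Within the current minute: 8 × 30 + 10 − 2 = 248 (labels ;00/;01 skipped at this minute). Total = 0 + 3598 + 248 = 3846.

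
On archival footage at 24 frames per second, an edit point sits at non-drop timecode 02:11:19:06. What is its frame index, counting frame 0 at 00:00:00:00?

Total seconds to the label: (2 × 3600 + 11 × 60 + 19) = 7879.
Frame index = 7879 × 24 + 6 = 189102.

frame 189102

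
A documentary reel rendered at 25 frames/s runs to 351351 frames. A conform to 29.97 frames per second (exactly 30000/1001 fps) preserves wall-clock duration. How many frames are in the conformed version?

Target frames = source frames × (target rate / source rate) = 351351 × (30000/1001)/(25) = 351351 × 1200/1001 = 421200.

421200 frames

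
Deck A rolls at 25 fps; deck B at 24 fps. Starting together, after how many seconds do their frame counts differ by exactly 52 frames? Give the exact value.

The gap grows by |24 − 25| = 1 frame per second.
Time for a 52-frame gap: 52 ÷ (1) = 52 s.

52 seconds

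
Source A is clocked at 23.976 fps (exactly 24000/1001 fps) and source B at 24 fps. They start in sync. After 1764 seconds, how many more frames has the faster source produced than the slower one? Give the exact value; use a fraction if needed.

A emits 24000/1001 × 1764 = 6048000/143 frames; B emits 24 × 1764 = 42336.
Difference = 6048/143 frames (≈ 42.2937); B is ahead of A.

6048/143 frames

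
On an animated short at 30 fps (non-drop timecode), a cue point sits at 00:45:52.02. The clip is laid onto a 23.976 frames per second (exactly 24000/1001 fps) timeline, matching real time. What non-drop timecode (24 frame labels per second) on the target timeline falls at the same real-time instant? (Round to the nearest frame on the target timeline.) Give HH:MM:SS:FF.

Source frame index: (0×3600 + 45×60 + 52) × 30 + 2 = 82562.
Real time: 82562 / (30) = 41281/15 s.
Target frame: (41281/15) × (24000/1001) = 66049600/1001 ≈ 65983.616 → 65984.
At 24 labels/s: frame 65984 → 00:45:49:08.

00:45:49:08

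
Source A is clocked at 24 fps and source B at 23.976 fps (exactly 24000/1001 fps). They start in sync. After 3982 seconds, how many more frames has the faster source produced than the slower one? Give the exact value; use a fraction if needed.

A emits 24 × 3982 = 95568 frames; B emits 24000/1001 × 3982 = 8688000/91.
Difference = 8688/91 frames (≈ 95.4725); B is behind A.

8688/91 frames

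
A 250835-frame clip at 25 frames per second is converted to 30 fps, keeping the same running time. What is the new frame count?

301002 frames

Target frames = source frames × (target rate / source rate) = 250835 × (30)/(25) = 250835 × 6/5 = 301002.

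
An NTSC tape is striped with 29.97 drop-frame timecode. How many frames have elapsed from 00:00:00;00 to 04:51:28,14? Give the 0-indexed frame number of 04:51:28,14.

524130

Complete 10-minute blocks: 29, each 17982 frames → 521478.
Remaining 1 whole minute in the current block: 1800 + 0 × 1798 = 1800 frames.
Within the current minute: 28 × 30 + 14 − 2 = 852 (labels ;00/;01 skipped at this minute). Total = 521478 + 1800 + 852 = 524130.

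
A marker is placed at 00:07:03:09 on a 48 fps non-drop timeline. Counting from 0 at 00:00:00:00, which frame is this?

Total seconds to the label: (0 × 3600 + 7 × 60 + 3) = 423.
Frame index = 423 × 48 + 9 = 20313.

20313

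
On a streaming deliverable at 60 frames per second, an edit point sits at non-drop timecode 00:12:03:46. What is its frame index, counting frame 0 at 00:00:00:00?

Total seconds to the label: (0 × 3600 + 12 × 60 + 3) = 723.
Frame index = 723 × 60 + 46 = 43426.

frame 43426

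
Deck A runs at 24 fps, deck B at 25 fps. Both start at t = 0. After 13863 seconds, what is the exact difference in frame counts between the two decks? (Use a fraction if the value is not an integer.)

13863 frames

A emits 24 × 13863 = 332712 frames; B emits 25 × 13863 = 346575.
Difference = 13863 frames; B is ahead of A.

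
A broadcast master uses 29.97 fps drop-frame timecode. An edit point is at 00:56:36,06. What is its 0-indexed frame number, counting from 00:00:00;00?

101784

Complete 10-minute blocks: 5, each 17982 frames → 89910.
Remaining 6 whole minutes in the current block: 1800 + 5 × 1798 = 10790 frames.
Within the current minute: 36 × 30 + 6 − 2 = 1084 (labels ;00/;01 skipped at this minute). Total = 89910 + 10790 + 1084 = 101784.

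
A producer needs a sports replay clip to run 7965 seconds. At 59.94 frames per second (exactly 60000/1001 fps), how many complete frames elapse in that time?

477422 frames

Frames = 7965 × 60000/1001 = 477900000/1001 ≈ 477422.5774.
Complete frames: 477422.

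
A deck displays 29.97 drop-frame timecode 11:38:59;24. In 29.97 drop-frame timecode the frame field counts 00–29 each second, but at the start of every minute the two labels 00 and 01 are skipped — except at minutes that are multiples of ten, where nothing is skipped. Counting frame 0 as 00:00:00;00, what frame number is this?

As if non-drop at 30 labels/s: (11 × 3600 + 38 × 60 + 59) × 30 + 24 = 1258194.
Minute boundaries passed: 698; those not divisible by 10: 698 − 69 = 629; dropped labels = 2 × 629 = 1258.
Actual frame index = 1258194 − 1258 = 1256936.

1256936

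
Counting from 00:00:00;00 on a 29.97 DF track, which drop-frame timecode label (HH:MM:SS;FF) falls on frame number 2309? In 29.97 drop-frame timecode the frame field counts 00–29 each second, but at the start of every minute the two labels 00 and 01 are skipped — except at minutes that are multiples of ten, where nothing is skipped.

Each 10-minute DF block holds 10 × 60 × 30 − 9 × 2 = 17982 frames. 2309 ÷ 17982 → 0 full blocks, remainder 2309.
Within the partial block the first minute is 1800 frames and each further minute 1798, so 1 further minute boundary passed. Total skipped labels = 18 × 0 + 2 × 1 = 2.
Non-drop label index = 2309 + 2 = 2311; at 30 labels/s that is 00:01:17:01, i.e. DF 00:01:17;01.

00:01:17;01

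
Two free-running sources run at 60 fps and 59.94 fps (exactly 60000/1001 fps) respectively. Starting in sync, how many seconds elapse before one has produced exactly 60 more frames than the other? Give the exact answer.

The gap grows by |60000/1001 − 60| = 60/1001 frames per second.
Time for a 60-frame gap: 60 ÷ (60/1001) = 1001 s.

1001 seconds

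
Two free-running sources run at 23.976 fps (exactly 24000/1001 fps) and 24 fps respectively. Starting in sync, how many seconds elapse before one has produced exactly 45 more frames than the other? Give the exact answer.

The gap grows by |24 − 24000/1001| = 24/1001 frames per second.
Time for a 45-frame gap: 45 ÷ (24/1001) = 1876.875 s.

1876.875 seconds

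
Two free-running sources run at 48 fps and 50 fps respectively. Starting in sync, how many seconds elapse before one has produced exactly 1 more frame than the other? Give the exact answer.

The gap grows by |50 − 48| = 2 frames per second.
Time for a 1-frame gap: 1 ÷ (2) = 0.5 s.

0.5 seconds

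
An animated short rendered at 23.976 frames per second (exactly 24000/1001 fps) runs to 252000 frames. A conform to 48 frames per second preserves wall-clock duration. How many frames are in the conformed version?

504504 frames

Target frames = source frames × (target rate / source rate) = 252000 × (48)/(24000/1001) = 252000 × 1001/500 = 504504.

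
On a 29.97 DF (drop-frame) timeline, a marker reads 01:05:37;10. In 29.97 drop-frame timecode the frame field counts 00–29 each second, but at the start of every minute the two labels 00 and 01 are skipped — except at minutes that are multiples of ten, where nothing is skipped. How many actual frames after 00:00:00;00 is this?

118002

Complete 10-minute blocks: 6, each 17982 frames → 107892.
Remaining 5 whole minutes in the current block: 1800 + 4 × 1798 = 8992 frames.
Within the current minute: 37 × 30 + 10 − 2 = 1118 (labels ;00/;01 skipped at this minute). Total = 107892 + 8992 + 1118 = 118002.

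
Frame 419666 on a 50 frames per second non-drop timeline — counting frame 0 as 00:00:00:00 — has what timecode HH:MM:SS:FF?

419666 ÷ 50 = 8393 full seconds, remainder 16 frames.
8393 s = 2 h 19 min 53 s.
Timecode: 02:19:53:16.

02:19:53:16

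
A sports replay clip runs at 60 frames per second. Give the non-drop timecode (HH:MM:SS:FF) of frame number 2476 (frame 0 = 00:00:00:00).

2476 ÷ 60 = 41 full seconds, remainder 16 frames.
41 s = 0 h 0 min 41 s.
Timecode: 00:00:41:16.

00:00:41:16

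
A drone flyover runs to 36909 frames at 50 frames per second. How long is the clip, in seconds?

738.18 seconds

Running time = 36909 / (50) = 738.18 s.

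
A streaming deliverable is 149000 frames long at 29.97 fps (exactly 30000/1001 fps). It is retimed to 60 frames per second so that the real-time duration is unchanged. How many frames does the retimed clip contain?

Target frames = source frames × (target rate / source rate) = 149000 × (60)/(30000/1001) = 149000 × 1001/500 = 298298.

298298 frames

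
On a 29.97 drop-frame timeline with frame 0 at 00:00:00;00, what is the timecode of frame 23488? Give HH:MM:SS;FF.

Each 10-minute DF block holds 10 × 60 × 30 − 9 × 2 = 17982 frames. 23488 ÷ 17982 → 1 full block, remainder 5506.
Within the partial block the first minute is 1800 frames and each further minute 1798, so 3 further minute boundaries passed. Total skipped labels = 18 × 1 + 2 × 3 = 24.
Non-drop label index = 23488 + 24 = 23512; at 30 labels/s that is 00:13:03:22, i.e. DF 00:13:03;22.

00:13:03;22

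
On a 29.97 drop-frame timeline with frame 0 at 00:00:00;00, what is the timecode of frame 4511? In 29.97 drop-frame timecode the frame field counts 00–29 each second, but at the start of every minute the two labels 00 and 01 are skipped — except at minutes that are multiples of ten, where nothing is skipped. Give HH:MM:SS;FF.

00:02:30;15

Each 10-minute DF block holds 10 × 60 × 30 − 9 × 2 = 17982 frames. 4511 ÷ 17982 → 0 full blocks, remainder 4511.
Within the partial block the first minute is 1800 frames and each further minute 1798, so 2 further minute boundaries passed. Total skipped labels = 18 × 0 + 2 × 2 = 4.
Non-drop label index = 4511 + 4 = 4515; at 30 labels/s that is 00:02:30:15, i.e. DF 00:02:30;15.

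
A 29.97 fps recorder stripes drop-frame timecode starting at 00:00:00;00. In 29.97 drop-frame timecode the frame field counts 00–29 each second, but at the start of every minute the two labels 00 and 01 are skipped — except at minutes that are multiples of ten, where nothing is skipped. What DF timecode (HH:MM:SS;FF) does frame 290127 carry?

Each 10-minute DF block holds 10 × 60 × 30 − 9 × 2 = 17982 frames. 290127 ÷ 17982 → 16 full blocks, remainder 2415.
Within the partial block the first minute is 1800 frames and each further minute 1798, so 1 further minute boundary passed. Total skipped labels = 18 × 16 + 2 × 1 = 290.
Non-drop label index = 290127 + 290 = 290417; at 30 labels/s that is 02:41:20:17, i.e. DF 02:41:20;17.

02:41:20;17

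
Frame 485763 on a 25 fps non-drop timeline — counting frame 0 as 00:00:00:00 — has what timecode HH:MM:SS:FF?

05:23:50:13

485763 ÷ 25 = 19430 full seconds, remainder 13 frames.
19430 s = 5 h 23 min 50 s.
Timecode: 05:23:50:13.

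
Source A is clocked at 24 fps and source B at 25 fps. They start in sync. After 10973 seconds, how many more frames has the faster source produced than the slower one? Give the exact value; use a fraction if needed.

10973 frames

A emits 24 × 10973 = 263352 frames; B emits 25 × 10973 = 274325.
Difference = 10973 frames; B is ahead of A.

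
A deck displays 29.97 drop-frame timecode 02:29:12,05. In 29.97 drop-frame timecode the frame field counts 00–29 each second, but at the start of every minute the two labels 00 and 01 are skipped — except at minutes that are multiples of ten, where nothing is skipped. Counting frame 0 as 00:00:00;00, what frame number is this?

268295

As if non-drop at 30 labels/s: (2 × 3600 + 29 × 60 + 12) × 30 + 5 = 268565.
Minute boundaries passed: 149; those not divisible by 10: 149 − 14 = 135; dropped labels = 2 × 135 = 270.
Actual frame index = 268565 − 270 = 268295.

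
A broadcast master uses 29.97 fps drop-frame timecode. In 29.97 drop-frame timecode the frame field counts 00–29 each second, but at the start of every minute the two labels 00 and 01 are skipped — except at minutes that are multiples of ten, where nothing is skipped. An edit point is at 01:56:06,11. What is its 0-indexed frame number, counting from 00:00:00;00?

208781

Complete 10-minute blocks: 11, each 17982 frames → 197802.
Remaining 6 whole minutes in the current block: 1800 + 5 × 1798 = 10790 frames.
Within the current minute: 6 × 30 + 11 − 2 = 189 (labels ;00/;01 skipped at this minute). Total = 197802 + 10790 + 189 = 208781.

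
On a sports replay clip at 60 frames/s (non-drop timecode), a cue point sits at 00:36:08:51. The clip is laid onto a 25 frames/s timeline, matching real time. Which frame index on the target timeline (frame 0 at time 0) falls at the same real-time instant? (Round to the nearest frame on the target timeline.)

Source frame index: (0×3600 + 36×60 + 8) × 60 + 51 = 130131.
Real time: 130131 / (60) = 43377/20 s.
Target frame: (43377/20) × (25) = 216885/4 ≈ 54221.250 → 54221.

frame 54221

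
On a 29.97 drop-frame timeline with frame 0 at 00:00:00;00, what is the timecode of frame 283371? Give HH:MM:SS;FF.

Ten DF minutes hold 17982 frames, so frame 283371 lies in block 15 (frames 269730–287711) with 13641 frames into that block.
The block's first minute is 1800 frames and the rest 1798 each; 13641 frames reaches minute 7, so 15 × 18 + 7 × 2 = 284 labels have been skipped so far.
Adding those back, label number 283371 + 284 = 283655 at 30 labels/s is 9455 s + 5 f = 2 h 37 min 35 s frame 5, i.e. 02:37:35;05.

02:37:35;05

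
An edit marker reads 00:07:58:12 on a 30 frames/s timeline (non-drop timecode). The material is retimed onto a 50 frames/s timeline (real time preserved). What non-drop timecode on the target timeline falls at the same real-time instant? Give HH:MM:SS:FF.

00:07:58:20

Source frame index: (0×3600 + 7×60 + 58) × 30 + 12 = 14352.
Real time: 14352 / (30) = 2392/5 s.
Target frame: (2392/5) × (50) = 23920.
At 50 labels/s: frame 23920 → 00:07:58:20.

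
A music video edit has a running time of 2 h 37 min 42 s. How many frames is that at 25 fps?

236550 frames

2 h 37 min 42 s = 9462 s.
Frames = 9462 × 25 = 236550.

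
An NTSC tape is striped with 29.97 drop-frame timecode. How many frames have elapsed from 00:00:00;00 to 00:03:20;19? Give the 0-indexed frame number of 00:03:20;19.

As if non-drop at 30 labels/s: (0 × 3600 + 3 × 60 + 20) × 30 + 19 = 6019.
Minute boundaries passed: 3; those not divisible by 10: 3 − 0 = 3; dropped labels = 2 × 3 = 6.
Actual frame index = 6019 − 6 = 6013.

6013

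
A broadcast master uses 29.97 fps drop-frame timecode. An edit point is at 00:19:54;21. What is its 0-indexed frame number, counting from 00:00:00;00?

35805

Complete 10-minute blocks: 1, each 17982 frames → 17982.
Remaining 9 whole minutes in the current block: 1800 + 8 × 1798 = 16184 frames.
Within the current minute: 54 × 30 + 21 − 2 = 1639 (labels ;00/;01 skipped at this minute). Total = 17982 + 16184 + 1639 = 35805.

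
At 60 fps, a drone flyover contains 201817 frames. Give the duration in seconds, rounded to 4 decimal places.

3363.6167 seconds

Running time = 201817 × 1/60 = 201817/60 s ≈ 3363.6167 s.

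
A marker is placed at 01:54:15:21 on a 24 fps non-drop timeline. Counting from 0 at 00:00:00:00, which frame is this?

Total seconds to the label: (1 × 3600 + 54 × 60 + 15) = 6855.
Frame index = 6855 × 24 + 21 = 164541.

164541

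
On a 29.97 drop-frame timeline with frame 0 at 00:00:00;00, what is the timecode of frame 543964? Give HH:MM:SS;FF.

05:02:30;08

Ten DF minutes hold 17982 frames, so frame 543964 lies in block 30 (frames 539460–557441) with 4504 frames into that block.
The block's first minute is 1800 frames and the rest 1798 each; 4504 frames reaches minute 2, so 30 × 18 + 2 × 2 = 544 labels have been skipped so far.
Adding those back, label number 543964 + 544 = 544508 at 30 labels/s is 18150 s + 8 f = 5 h 2 min 30 s frame 8, i.e. 05:02:30;08.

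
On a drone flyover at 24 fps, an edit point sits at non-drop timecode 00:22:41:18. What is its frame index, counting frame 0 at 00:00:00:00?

Total seconds to the label: (0 × 3600 + 22 × 60 + 41) = 1361.
Frame index = 1361 × 24 + 18 = 32682.

32682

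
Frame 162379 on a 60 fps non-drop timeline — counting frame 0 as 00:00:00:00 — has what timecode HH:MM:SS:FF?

162379 ÷ 60 = 2706 full seconds, remainder 19 frames.
2706 s = 0 h 45 min 6 s.
Timecode: 00:45:06:19.

00:45:06:19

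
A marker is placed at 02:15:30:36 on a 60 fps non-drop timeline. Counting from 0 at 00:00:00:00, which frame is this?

Total seconds to the label: (2 × 3600 + 15 × 60 + 30) = 8130.
Frame index = 8130 × 60 + 36 = 487836.

frame 487836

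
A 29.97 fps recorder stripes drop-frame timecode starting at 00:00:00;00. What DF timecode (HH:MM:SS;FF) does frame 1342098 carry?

12:26:21;12

Ten DF minutes hold 17982 frames, so frame 1342098 lies in block 74 (frames 1330668–1348649) with 11430 frames into that block.
The block's first minute is 1800 frames and the rest 1798 each; 11430 frames reaches minute 6, so 74 × 18 + 6 × 2 = 1344 labels have been skipped so far.
Adding those back, label number 1342098 + 1344 = 1343442 at 30 labels/s is 44781 s + 12 f = 12 h 26 min 21 s frame 12, i.e. 12:26:21;12.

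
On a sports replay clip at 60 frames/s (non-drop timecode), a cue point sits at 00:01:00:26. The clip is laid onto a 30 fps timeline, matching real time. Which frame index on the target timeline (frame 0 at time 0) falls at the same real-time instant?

frame 1813

Source frame index: (0×3600 + 1×60 + 0) × 60 + 26 = 3626.
Real time: 3626 / (60) = 1813/30 s.
Target frame: (1813/30) × (30) = 1813.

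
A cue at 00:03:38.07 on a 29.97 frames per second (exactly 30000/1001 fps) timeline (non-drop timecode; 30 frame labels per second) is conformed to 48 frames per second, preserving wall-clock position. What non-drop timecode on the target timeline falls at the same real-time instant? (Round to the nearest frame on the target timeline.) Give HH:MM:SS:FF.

00:03:38:22

Source frame index: (0×3600 + 3×60 + 38) × 30 + 7 = 6547.
Real time: 6547 / (30000/1001) = 6553547/30000 s.
Target frame: (6553547/30000) × (48) = 6553547/625 ≈ 10485.675 → 10486.
At 48 labels/s: frame 10486 → 00:03:38:22.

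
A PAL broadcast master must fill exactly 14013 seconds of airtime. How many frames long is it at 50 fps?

700650 frames

Frames = 14013 × 50 = 700650.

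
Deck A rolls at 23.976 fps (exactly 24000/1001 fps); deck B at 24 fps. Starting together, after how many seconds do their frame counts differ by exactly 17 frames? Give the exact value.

17017/24 seconds

The gap grows by |24 − 24000/1001| = 24/1001 frames per second.
Time for a 17-frame gap: 17 ÷ (24/1001) = 17017/24 s.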